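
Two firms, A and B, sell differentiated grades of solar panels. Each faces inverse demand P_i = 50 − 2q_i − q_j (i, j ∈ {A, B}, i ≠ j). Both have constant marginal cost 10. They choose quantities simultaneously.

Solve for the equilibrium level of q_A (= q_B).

Firm A's profit: π = q_A(50 − 2q_A − q_B) − 10q_A.
∂π/∂q_A = 40 − 4q_A − q_B = 0 ⇒ q_A = 10 − 0.25q_B.
By symmetry q_B = q_A; substituting into the reaction function, 1.25q_A = 10 and q_A = 8.

8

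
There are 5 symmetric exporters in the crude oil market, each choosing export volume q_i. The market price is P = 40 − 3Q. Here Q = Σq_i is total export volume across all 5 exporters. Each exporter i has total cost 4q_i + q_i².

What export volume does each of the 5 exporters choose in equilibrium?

1.8

A representative exporter's profit is π_i = q_i(40 − 3Q) − 4q_i − q_i², with Q = q_i + Σ_{j≠i} q_j.
First-order condition: 36 − 8q_i − 3Σ_{j≠i} q_j = 0.
Imposing symmetry (q_j = q for all j) turns Σ_{j≠i} q_j into 4q, so 36 = 20q and q = 1.8.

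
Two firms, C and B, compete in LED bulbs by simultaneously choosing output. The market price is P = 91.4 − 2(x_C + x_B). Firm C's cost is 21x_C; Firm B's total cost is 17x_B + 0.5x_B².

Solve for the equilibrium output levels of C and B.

Firm C's profit: π = x_C(91.4 − 2(x_C + x_B)) − 21x_C.
∂π/∂x_C = 70.4 − 4x_C − 2x_B = 0, so x_C = 17.6 − 0.5x_B.
For B: ∂π/∂x_B = 74.4 − 5x_B − 2x_C = 0 ⇒ x_B = 14.88 − 0.4x_C.
Solving the two reaction functions simultaneously: (1 − (−0.5)(−0.4))x_C = 17.6 − 0.5·14.88, so 0.8x_C = 10.16 and x_C = 12.7.
Then x_B = 14.88 − 0.4·12.7 = 9.8.

12.7, 9.8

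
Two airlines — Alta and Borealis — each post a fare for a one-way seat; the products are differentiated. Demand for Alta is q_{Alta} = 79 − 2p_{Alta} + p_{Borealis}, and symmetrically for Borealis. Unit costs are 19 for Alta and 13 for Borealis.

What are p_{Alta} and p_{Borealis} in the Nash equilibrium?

38.2, 35.8

Alta's profit: π = (p_{Alta} − 19)(79 − 2p_{Alta} + p_{Borealis}).
∂π/∂p_{Alta} = 117 − 4p_{Alta} + p_{Borealis} = 0 ⇒ p_{Alta} = 29.25 + 0.25p_{Borealis}.
Similarly p_{Borealis} = 26.25 + 0.25p_{Alta}.
Solving the two reaction functions simultaneously: (1 − (0.25)(0.25))p_{Alta} = 29.25 + 0.25·26.25, so 0.9375p_{Alta} = 35.8125 and p_{Alta} = 38.2.
Then p_{Borealis} = 26.25 + 0.25·38.2 = 35.8.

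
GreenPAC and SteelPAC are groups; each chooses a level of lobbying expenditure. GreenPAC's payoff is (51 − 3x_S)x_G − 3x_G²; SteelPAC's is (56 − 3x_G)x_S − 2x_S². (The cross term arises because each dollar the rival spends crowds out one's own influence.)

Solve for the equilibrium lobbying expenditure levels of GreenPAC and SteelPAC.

Expanding GreenPAC's payoff: 51x_G − 3x_Sx_G − 3x_G².
∂π/∂x_G = 51 − 3x_S − 6x_G = 0, so x_G = 8.5 − 0.5x_S.
Likewise for SteelPAC: x_S = 14 − 0.75x_G.
Solving the two reaction functions simultaneously: (1 − (−0.5)(−0.75))x_G = 8.5 − 0.5·14, so 0.625x_G = 1.5 and x_G = 2.4.
Then x_S = 14 − 0.75·2.4 = 12.2.

2.4, 12.2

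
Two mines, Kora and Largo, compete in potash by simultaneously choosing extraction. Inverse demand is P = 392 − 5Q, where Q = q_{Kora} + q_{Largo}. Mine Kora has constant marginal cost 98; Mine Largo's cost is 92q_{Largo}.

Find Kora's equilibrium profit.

1843.2

Mine Kora's profit: π = q_{Kora}(392 − 5(q_{Kora} + q_{Largo})) − 98q_{Kora}.
∂π/∂q_{Kora} = 294 − 10q_{Kora} − 5q_{Largo} = 0, so q_{Kora} = 29.4 − 0.5q_{Largo}.
By the same steps for Largo: q_{Largo} = 30 − 0.5q_{Kora}.
Substituting the second reaction function into the first: q_{Kora} = 29.4 − 0.5(30 − 0.5q_{Kora}), which gives 0.75q_{Kora} = 14.4 ⇒ q_{Kora} = 19.2.
Then q_{Largo} = 30 − 0.5·19.2 = 20.4.
Price P = 392 − 5·39.6 = 194.
Kora's profit: (194 − 98)·19.2 = 1843.2.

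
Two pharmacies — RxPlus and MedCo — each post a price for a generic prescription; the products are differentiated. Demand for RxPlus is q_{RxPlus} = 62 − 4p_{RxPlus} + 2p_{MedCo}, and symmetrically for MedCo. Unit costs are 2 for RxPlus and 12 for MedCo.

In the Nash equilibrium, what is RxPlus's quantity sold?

44

RxPlus's profit: π = (p_{RxPlus} − 2)(62 − 4p_{RxPlus} + 2p_{MedCo}).
∂π/∂p_{RxPlus} = 70 − 8p_{RxPlus} + 2p_{MedCo} = 0 ⇒ p_{RxPlus} = 8.75 + 0.25p_{MedCo}.
Similarly p_{MedCo} = 13.75 + 0.25p_{RxPlus}.
Plugging p_{MedCo} into RxPlus's best response: p_{RxPlus} = 8.75 + 0.25(13.75 + 0.25p_{RxPlus}) ⇒ 0.9375p_{RxPlus} = 12.1875, so p_{RxPlus} = 13.
Then p_{MedCo} = 13.75 + 0.25·13 = 17.
q_{RxPlus} = 62 − 4·13 + 2·17 = 44.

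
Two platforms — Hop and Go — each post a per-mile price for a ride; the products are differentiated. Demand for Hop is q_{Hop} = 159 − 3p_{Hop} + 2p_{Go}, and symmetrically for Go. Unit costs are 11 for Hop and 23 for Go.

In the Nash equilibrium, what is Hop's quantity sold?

Hop's profit: π = (p_{Hop} − 11)(159 − 3p_{Hop} + 2p_{Go}).
∂π/∂p_{Hop} = 192 − 6p_{Hop} + 2p_{Go} = 0 ⇒ p_{Hop} = 32 + (1/3)p_{Go}.
Similarly p_{Go} = 38 + (1/3)p_{Hop}.
Substituting the second reaction function into the first: p_{Hop} = 32 + (1/3)(38 + (1/3)p_{Hop}), which gives (8/9)p_{Hop} = 134/3 ⇒ p_{Hop} = 50.25.
Then p_{Go} = 38 + (1/3)·50.25 = 54.75.
q_{Hop} = 159 − 3·50.25 + 2·54.75 = 117.75.

117.75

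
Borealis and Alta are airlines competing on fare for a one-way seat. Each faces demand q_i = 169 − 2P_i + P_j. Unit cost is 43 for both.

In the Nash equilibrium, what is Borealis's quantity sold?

Borealis's profit: π = (P_{Borealis} − 43)(169 − 2P_{Borealis} + P_{Alta}).
∂π/∂P_{Borealis} = 255 − 4P_{Borealis} + P_{Alta} = 0 ⇒ P_{Borealis} = 63.75 + 0.25P_{Alta}.
Setting P_{Borealis} = P_{Alta} in the reaction function: P_{Borealis} = 63.75 + 0.25P_{Borealis}, so P_{Borealis} = 63.75 / 0.75 = 85.
q_{Borealis} = 169 − 2·85 + 85 = 84.

84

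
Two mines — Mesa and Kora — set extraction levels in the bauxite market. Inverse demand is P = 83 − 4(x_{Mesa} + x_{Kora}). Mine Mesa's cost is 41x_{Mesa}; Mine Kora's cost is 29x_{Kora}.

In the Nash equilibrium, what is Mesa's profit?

Mine Mesa's profit: π = x_{Mesa}(83 − 4(x_{Mesa} + x_{Kora})) − 41x_{Mesa}.
∂π/∂x_{Mesa} = 42 − 8x_{Mesa} − 4x_{Kora} = 0, so x_{Mesa} = 5.25 − 0.5x_{Kora}.
By the same steps for Kora: x_{Kora} = 6.75 − 0.5x_{Mesa}.
Solving the two reaction functions simultaneously: (1 − (−0.5)(−0.5))x_{Mesa} = 5.25 − 0.5·6.75, so 0.75x_{Mesa} = 1.875 and x_{Mesa} = 2.5.
Then x_{Kora} = 6.75 − 0.5·2.5 = 5.5.
Price P = 83 − 4·8 = 51.
Mesa's profit: (51 − 41)·2.5 = 25.

25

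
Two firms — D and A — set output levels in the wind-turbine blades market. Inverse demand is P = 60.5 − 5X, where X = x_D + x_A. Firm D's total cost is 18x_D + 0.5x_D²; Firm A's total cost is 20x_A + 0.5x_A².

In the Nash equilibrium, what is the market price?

34.5625

Firm D's profit: π = x_D(60.5 − 5(x_D + x_A)) − 18x_D − 0.5x_D².
∂π/∂x_D = 42.5 − 11x_D − 5x_A = 0, so x_D = 85/22 − (5/11)x_A.
By the same steps for A: x_A = 81/22 − (5/11)x_D.
Substituting the second reaction function into the first: x_D = 85/22 − (5/11)(81/22 − (5/11)x_D), which gives (96/121)x_D = 265/121 ⇒ x_D = 265/96.
Then x_A = 81/22 − (5/11)·(265/96) = 233/96.
Equilibrium price: P = 60.5 − 5·5.1875 = 34.5625.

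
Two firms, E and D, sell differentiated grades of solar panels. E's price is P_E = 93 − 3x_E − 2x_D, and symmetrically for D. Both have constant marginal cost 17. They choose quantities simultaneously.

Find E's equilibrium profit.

270.75

Firm E's profit: π = x_E(93 − 3x_E − 2x_D) − 17x_E.
∂π/∂x_E = 76 − 6x_E − 2x_D = 0 ⇒ x_E = 38/3 − (1/3)x_D.
Setting x_E = x_D in the reaction function: x_E = 38/3 − (1/3)x_E, so x_E = (38/3) / (4/3) = 9.5.
P_E = 93 − 3·9.5 − 2·9.5 = 45.5.
Profit = (45.5 − 17)·9.5 = 270.75.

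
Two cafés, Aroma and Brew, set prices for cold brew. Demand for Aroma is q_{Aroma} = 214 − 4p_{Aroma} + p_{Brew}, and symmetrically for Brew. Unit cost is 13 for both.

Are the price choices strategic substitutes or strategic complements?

Aroma's profit: π = (p_{Aroma} − 13)(214 − 4p_{Aroma} + p_{Brew}).
∂π/∂p_{Aroma} = 266 − 8p_{Aroma} + p_{Brew} = 0 ⇒ p_{Aroma} = 33.25 + 0.125p_{Brew}.
The best-response slope dp_{Aroma}/dp_{Brew} = 0.125 > 0: the reaction function is upward-sloping, so the choices are strategic complements.

strategic complements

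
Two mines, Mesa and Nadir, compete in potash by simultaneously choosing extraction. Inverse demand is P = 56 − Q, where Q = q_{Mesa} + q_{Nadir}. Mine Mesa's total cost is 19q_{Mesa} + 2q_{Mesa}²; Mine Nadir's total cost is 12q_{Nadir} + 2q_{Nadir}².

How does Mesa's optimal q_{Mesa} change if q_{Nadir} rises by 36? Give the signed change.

Mine Mesa's profit: π = q_{Mesa}(56 − (q_{Mesa} + q_{Nadir})) − 19q_{Mesa} − 2q_{Mesa}².
∂π/∂q_{Mesa} = 37 − 6q_{Mesa} − q_{Nadir} = 0, so q_{Mesa} = 37/6 − (1/6)q_{Nadir}.
The reaction-function slope is −1/6, so a 36-unit rise in q_{Nadir} moves q_{Mesa} by −1/6 × 36 = −6. Mesa's best response falls — the actions are strategic substitutes.

-6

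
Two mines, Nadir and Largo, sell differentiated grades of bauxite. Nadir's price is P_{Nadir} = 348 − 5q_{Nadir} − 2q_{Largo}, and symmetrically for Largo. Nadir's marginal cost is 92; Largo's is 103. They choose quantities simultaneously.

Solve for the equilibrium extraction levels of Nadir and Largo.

Mine Nadir's profit: π = q_{Nadir}(348 − 5q_{Nadir} − 2q_{Largo}) − 92q_{Nadir}.
∂π/∂q_{Nadir} = 256 − 10q_{Nadir} − 2q_{Largo} = 0 ⇒ q_{Nadir} = 25.6 − 0.2q_{Largo}.
Similarly q_{Largo} = 24.5 − 0.2q_{Nadir}.
Plugging q_{Largo} into Nadir's best response: q_{Nadir} = 25.6 − 0.2(24.5 − 0.2q_{Nadir}) ⇒ 0.96q_{Nadir} = 20.7, so q_{Nadir} = 21.5625.
Then q_{Largo} = 24.5 − 0.2·21.5625 = 20.1875.

21.5625, 20.1875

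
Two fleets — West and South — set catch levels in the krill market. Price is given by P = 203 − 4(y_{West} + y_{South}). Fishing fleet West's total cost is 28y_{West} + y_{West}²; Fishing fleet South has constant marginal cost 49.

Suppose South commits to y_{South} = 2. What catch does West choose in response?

16.7

Fishing fleet West's profit: π = y_{West}(203 − 4(y_{West} + y_{South})) − 28y_{West} − y_{West}².
∂π/∂y_{West} = 175 − 10y_{West} − 4y_{South} = 0, so y_{West} = 17.5 − 0.4y_{South}.
At y_{South} = 2: y_{West} = 17.5 − 0.4·2 = 16.7.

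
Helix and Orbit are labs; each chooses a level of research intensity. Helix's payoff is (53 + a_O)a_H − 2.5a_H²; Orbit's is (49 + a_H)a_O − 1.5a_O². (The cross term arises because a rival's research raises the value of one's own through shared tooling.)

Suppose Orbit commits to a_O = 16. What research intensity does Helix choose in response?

13.8

Expanding Helix's payoff: 53a_H + a_Oa_H − 2.5a_H².
∂π/∂a_H = 53 + a_O − 5a_H = 0, so a_H = 10.6 + 0.2a_O.
At a_O = 16: a_H = 10.6 + 0.2·16 = 13.8.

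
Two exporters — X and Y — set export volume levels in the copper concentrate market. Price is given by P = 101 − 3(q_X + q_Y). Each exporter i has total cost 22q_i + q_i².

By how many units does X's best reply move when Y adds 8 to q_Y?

Exporter X's profit: π = q_X(101 − 3(q_X + q_Y)) − 22q_X − q_X².
∂π/∂q_X = 79 − 8q_X − 3q_Y = 0, so q_X = 9.875 − 0.375q_Y.
The reaction-function slope is −0.375, so an 8-unit rise in q_Y moves q_X by −0.375 × 8 = −3. X's best response falls — the actions are strategic substitutes.

-3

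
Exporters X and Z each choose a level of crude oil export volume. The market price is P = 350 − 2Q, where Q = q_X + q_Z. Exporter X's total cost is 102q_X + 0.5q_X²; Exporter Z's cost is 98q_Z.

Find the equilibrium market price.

193.5

Exporter X's profit: π = q_X(350 − 2(q_X + q_Z)) − 102q_X − 0.5q_X².
∂π/∂q_X = 248 − 5q_X − 2q_Z = 0, so q_X = 49.6 − 0.4q_Z.
For Z: ∂π/∂q_Z = 252 − 4q_Z − 2q_X = 0 ⇒ q_Z = 63 − 0.5q_X.
Plugging q_Z into X's best response: q_X = 49.6 − 0.4(63 − 0.5q_X) ⇒ 0.8q_X = 24.4, so q_X = 30.5.
Then q_Z = 63 − 0.5·30.5 = 47.75.
Equilibrium price: P = 350 − 2·78.25 = 193.5.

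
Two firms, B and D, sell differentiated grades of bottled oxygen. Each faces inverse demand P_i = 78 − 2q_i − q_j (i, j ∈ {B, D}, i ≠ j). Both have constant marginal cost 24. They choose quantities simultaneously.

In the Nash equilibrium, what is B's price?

Firm B's profit: π = q_B(78 − 2q_B − q_D) − 24q_B.
∂π/∂q_B = 54 − 4q_B − q_D = 0 ⇒ q_B = 13.5 − 0.25q_D.
Setting q_B = q_D in the reaction function: q_B = 13.5 − 0.25q_B, so q_B = 13.5 / 1.25 = 10.8.
P_B = 78 − 2·10.8 − 10.8 = 45.6.

45.6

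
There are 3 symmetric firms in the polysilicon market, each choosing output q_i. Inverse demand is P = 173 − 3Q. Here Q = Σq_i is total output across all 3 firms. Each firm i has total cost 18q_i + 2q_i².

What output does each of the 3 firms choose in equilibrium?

A representative firm's profit is π_i = q_i(173 − 3Q) − 18q_i − 2q_i², with Q = q_i + Σ_{j≠i} q_j.
First-order condition: 155 − 10q_i − 3Σ_{j≠i} q_j = 0.
In a symmetric equilibrium every firm chooses the same q, so Σ_{j≠i} q_j = 2q. The condition becomes 155 − 16q = 0, giving q = 155/16 = 9.6875.

9.6875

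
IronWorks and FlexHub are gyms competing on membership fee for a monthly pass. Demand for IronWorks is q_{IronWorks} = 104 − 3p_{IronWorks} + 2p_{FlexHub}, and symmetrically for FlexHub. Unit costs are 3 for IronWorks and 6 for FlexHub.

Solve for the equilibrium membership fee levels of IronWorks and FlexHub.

28.8125, 29.9375

IronWorks's profit: π = (p_{IronWorks} − 3)(104 − 3p_{IronWorks} + 2p_{FlexHub}).
∂π/∂p_{IronWorks} = 113 − 6p_{IronWorks} + 2p_{FlexHub} = 0 ⇒ p_{IronWorks} = 113/6 + (1/3)p_{FlexHub}.
Similarly p_{FlexHub} = 61/3 + (1/3)p_{IronWorks}.
Plugging p_{FlexHub} into IronWorks's best response: p_{IronWorks} = 113/6 + (1/3)(61/3 + (1/3)p_{IronWorks}) ⇒ (8/9)p_{IronWorks} = 461/18, so p_{IronWorks} = 28.8125.
Then p_{FlexHub} = 61/3 + (1/3)·28.8125 = 29.9375.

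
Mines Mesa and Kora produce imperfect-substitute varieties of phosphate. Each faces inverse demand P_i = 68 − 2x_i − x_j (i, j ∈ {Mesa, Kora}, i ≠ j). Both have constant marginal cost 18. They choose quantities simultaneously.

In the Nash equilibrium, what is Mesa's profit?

Mine Mesa's profit: π = x_{Mesa}(68 − 2x_{Mesa} − x_{Kora}) − 18x_{Mesa}.
∂π/∂x_{Mesa} = 50 − 4x_{Mesa} − x_{Kora} = 0 ⇒ x_{Mesa} = 12.5 − 0.25x_{Kora}.
The game is symmetric, so in equilibrium x_{Kora} = x_{Mesa}: the reaction function gives 1.25x_{Mesa} = 12.5, hence x_{Mesa} = 10.
P_{Mesa} = 68 − 2·10 − 10 = 38.
Profit = (38 − 18)·10 = 200.

200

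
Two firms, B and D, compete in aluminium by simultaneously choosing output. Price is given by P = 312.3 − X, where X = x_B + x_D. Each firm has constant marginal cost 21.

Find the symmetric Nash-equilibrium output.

97.1

Firm B's profit: π = x_B(312.3 − (x_B + x_D)) − 21x_B.
∂π/∂x_B = 291.3 − 2x_B − x_D = 0, so x_B = 145.65 − 0.5x_D.
Setting x_B = x_D in the reaction function: x_B = 145.65 − 0.5x_B, so x_B = 145.65 / 1.5 = 97.1.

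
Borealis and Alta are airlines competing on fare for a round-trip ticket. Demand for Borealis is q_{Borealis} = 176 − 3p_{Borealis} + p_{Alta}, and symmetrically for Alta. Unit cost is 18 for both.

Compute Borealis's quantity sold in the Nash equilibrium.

Borealis's profit: π = (p_{Borealis} − 18)(176 − 3p_{Borealis} + p_{Alta}).
∂π/∂p_{Borealis} = 230 − 6p_{Borealis} + p_{Alta} = 0 ⇒ p_{Borealis} = 115/3 + (1/6)p_{Alta}.
The game is symmetric, so in equilibrium p_{Alta} = p_{Borealis}: the reaction function gives (5/6)p_{Borealis} = 115/3, hence p_{Borealis} = 46.
q_{Borealis} = 176 − 3·46 + 46 = 84.

84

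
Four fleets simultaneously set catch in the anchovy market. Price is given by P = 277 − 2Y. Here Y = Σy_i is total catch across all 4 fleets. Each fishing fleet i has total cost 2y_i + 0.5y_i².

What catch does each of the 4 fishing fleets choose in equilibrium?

A representative fishing fleet's profit is π_i = y_i(277 − 2Y) − 2y_i − 0.5y_i², with Y = y_i + Σ_{j≠i} y_j.
First-order condition: 275 − 5y_i − 2Σ_{j≠i} y_j = 0.
With identical fishing fleets, set every y_j = y: then 275 − 5y − 6y = 0, i.e. y = 275/11 = 25.

25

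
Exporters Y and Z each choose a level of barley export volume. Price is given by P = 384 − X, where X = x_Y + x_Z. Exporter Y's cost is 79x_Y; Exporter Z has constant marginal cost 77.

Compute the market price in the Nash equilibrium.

180

Exporter Y's profit: π = x_Y(384 − (x_Y + x_Z)) − 79x_Y.
∂π/∂x_Y = 305 − 2x_Y − x_Z = 0, so x_Y = 152.5 − 0.5x_Z.
By the same steps for Z: x_Z = 153.5 − 0.5x_Y.
Substituting the second reaction function into the first: x_Y = 152.5 − 0.5(153.5 − 0.5x_Y), which gives 0.75x_Y = 75.75 ⇒ x_Y = 101.
Then x_Z = 153.5 − 0.5·101 = 103.
Equilibrium price: P = 384 − 204 = 180.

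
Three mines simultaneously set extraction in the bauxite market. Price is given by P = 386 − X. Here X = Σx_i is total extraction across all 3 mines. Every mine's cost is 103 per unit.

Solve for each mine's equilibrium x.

70.75

A representative mine's profit is π_i = x_i(386 − X) − 103x_i, with X = x_i + Σ_{j≠i} x_j.
First-order condition: 283 − 2x_i − Σ_{j≠i} x_j = 0.
Imposing symmetry (x_j = x for all j) turns Σ_{j≠i} x_j into 2x, so 283 = 4x and x = 70.75.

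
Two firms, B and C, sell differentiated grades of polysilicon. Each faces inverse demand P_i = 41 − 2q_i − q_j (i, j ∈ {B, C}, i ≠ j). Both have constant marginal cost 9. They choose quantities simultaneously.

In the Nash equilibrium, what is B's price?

Firm B's profit: π = q_B(41 − 2q_B − q_C) − 9q_B.
∂π/∂q_B = 32 − 4q_B − q_C = 0 ⇒ q_B = 8 − 0.25q_C.
Setting q_B = q_C in the reaction function: q_B = 8 − 0.25q_B, so q_B = 8 / 1.25 = 6.4.
P_B = 41 − 2·6.4 − 6.4 = 21.8.

21.8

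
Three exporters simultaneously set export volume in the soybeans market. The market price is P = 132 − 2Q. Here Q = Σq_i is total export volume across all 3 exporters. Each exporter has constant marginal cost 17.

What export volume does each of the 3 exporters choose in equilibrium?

14.375

A representative exporter's profit is π_i = q_i(132 − 2Q) − 17q_i, with Q = q_i + Σ_{j≠i} q_j.
First-order condition: 115 − 4q_i − 2Σ_{j≠i} q_j = 0.
Imposing symmetry (q_j = q for all j) turns Σ_{j≠i} q_j into 2q, so 115 = 8q and q = 14.375.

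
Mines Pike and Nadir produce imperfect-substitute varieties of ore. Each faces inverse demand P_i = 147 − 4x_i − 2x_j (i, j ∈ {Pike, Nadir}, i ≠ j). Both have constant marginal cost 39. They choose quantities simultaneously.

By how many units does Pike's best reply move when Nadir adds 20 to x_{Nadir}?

-5

Mine Pike's profit: π = x_{Pike}(147 − 4x_{Pike} − 2x_{Nadir}) − 39x_{Pike}.
∂π/∂x_{Pike} = 108 − 8x_{Pike} − 2x_{Nadir} = 0 ⇒ x_{Pike} = 13.5 − 0.25x_{Nadir}.
The reaction-function slope is −0.25, so a 20-unit rise in x_{Nadir} moves x_{Pike} by −0.25 × 20 = −5. Pike's best response falls — the actions are strategic substitutes.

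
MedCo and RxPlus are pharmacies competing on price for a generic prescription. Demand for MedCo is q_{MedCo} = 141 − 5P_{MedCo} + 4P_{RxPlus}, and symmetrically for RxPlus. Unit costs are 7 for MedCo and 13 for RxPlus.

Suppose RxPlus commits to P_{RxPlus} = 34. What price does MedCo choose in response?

31.2

MedCo's profit: π = (P_{MedCo} − 7)(141 − 5P_{MedCo} + 4P_{RxPlus}).
∂π/∂P_{MedCo} = 176 − 10P_{MedCo} + 4P_{RxPlus} = 0 ⇒ P_{MedCo} = 17.6 + 0.4P_{RxPlus}.
At P_{RxPlus} = 34: P_{MedCo} = 17.6 + 0.4·34 = 31.2.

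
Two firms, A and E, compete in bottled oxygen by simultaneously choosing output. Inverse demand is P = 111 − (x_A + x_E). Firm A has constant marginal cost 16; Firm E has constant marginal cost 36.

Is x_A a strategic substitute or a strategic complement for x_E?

strategic substitutes

Firm A's profit: π = x_A(111 − (x_A + x_E)) − 16x_A.
∂π/∂x_A = 95 − 2x_A − x_E = 0, so x_A = 47.5 − 0.5x_E.
The best-response slope dx_A/dx_E = −0.5 < 0: the reaction function is downward-sloping, so the choices are strategic substitutes.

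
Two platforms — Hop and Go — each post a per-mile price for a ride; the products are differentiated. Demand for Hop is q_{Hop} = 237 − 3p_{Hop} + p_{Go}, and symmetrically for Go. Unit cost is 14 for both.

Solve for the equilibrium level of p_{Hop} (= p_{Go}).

55.8

Hop's profit: π = (p_{Hop} − 14)(237 − 3p_{Hop} + p_{Go}).
∂π/∂p_{Hop} = 279 − 6p_{Hop} + p_{Go} = 0 ⇒ p_{Hop} = 46.5 + (1/6)p_{Go}.
Setting p_{Hop} = p_{Go} in the reaction function: p_{Hop} = 46.5 + (1/6)p_{Hop}, so p_{Hop} = 46.5 / (5/6) = 55.8.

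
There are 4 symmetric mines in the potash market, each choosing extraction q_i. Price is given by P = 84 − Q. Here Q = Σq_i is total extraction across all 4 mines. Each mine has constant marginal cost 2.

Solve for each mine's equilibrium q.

16.4

A representative mine's profit is π_i = q_i(84 − Q) − 2q_i, with Q = q_i + Σ_{j≠i} q_j.
First-order condition: 82 − 2q_i − Σ_{j≠i} q_j = 0.
In a symmetric equilibrium every mine chooses the same q, so Σ_{j≠i} q_j = 3q. The condition becomes 82 − 5q = 0, giving q = 82/5 = 16.4.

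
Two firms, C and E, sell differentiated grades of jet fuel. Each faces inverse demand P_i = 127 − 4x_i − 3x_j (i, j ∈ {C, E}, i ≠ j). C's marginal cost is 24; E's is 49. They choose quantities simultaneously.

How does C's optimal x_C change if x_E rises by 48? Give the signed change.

Firm C's profit: π = x_C(127 − 4x_C − 3x_E) − 24x_C.
∂π/∂x_C = 103 − 8x_C − 3x_E = 0 ⇒ x_C = 12.875 − 0.375x_E.
The reaction-function slope is −0.375, so a 48-unit rise in x_E moves x_C by −0.375 × 48 = −18. C's best response falls — the actions are strategic substitutes.

-18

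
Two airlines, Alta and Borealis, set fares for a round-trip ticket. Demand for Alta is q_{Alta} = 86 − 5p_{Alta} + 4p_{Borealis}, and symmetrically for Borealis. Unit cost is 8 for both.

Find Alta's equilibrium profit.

Alta's profit: π = (p_{Alta} − 8)(86 − 5p_{Alta} + 4p_{Borealis}).
∂π/∂p_{Alta} = 126 − 10p_{Alta} + 4p_{Borealis} = 0 ⇒ p_{Alta} = 12.6 + 0.4p_{Borealis}.
Setting p_{Alta} = p_{Borealis} in the reaction function: p_{Alta} = 12.6 + 0.4p_{Alta}, so p_{Alta} = 12.6 / 0.6 = 21.
q_{Alta} = 86 − 5·21 + 4·21 = 65.
Profit = (21 − 8)·65 = 845.

845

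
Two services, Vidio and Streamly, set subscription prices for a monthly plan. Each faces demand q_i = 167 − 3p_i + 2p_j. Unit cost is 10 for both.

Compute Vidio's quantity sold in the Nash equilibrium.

117.75

Vidio's profit: π = (p_{Vidio} − 10)(167 − 3p_{Vidio} + 2p_{Streamly}).
∂π/∂p_{Vidio} = 197 − 6p_{Vidio} + 2p_{Streamly} = 0 ⇒ p_{Vidio} = 197/6 + (1/3)p_{Streamly}.
Setting p_{Vidio} = p_{Streamly} in the reaction function: p_{Vidio} = 197/6 + (1/3)p_{Vidio}, so p_{Vidio} = (197/6) / (2/3) = 49.25.
q_{Vidio} = 167 − 3·49.25 + 2·49.25 = 117.75.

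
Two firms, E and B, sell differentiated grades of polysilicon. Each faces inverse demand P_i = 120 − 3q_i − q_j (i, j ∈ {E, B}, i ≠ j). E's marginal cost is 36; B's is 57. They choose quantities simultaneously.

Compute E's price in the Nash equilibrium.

73.8

Firm E's profit: π = q_E(120 − 3q_E − q_B) − 36q_E.
∂π/∂q_E = 84 − 6q_E − q_B = 0 ⇒ q_E = 14 − (1/6)q_B.
Similarly q_B = 10.5 − (1/6)q_E.
Solving the two reaction functions simultaneously: (1 − (−1/6)(−1/6))q_E = 14 − (1/6)·10.5, so (35/36)q_E = 12.25 and q_E = 12.6.
Then q_B = 10.5 − (1/6)·12.6 = 8.4.
P_E = 120 − 3·12.6 − 8.4 = 73.8.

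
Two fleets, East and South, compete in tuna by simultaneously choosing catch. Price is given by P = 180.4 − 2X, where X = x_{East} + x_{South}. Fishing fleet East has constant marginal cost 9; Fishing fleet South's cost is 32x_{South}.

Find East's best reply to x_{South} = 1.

Fishing fleet East's profit: π = x_{East}(180.4 − 2(x_{East} + x_{South})) − 9x_{East}.
∂π/∂x_{East} = 171.4 − 4x_{East} − 2x_{South} = 0, so x_{East} = 42.85 − 0.5x_{South}.
At x_{South} = 1: x_{East} = 42.85 − 0.5·1 = 42.35.

42.35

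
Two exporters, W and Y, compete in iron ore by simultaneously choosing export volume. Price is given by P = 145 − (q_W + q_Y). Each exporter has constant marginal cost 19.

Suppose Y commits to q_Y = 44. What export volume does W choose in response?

41

Exporter W's profit: π = q_W(145 − (q_W + q_Y)) − 19q_W.
∂π/∂q_W = 126 − 2q_W − q_Y = 0, so q_W = 63 − 0.5q_Y.
At q_Y = 44: q_W = 63 − 0.5·44 = 41.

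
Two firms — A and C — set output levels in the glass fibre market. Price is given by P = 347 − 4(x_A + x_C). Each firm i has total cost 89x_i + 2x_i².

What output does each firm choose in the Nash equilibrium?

16.125

Firm A's profit: π = x_A(347 − 4(x_A + x_C)) − 89x_A − 2x_A².
∂π/∂x_A = 258 − 12x_A − 4x_C = 0, so x_A = 21.5 − (1/3)x_C.
By symmetry x_C = x_A; substituting into the reaction function, (4/3)x_A = 21.5 and x_A = 16.125.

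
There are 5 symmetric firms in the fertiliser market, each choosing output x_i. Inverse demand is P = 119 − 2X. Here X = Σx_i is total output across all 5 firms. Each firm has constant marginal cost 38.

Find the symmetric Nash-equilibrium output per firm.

6.75

A representative firm's profit is π_i = x_i(119 − 2X) − 38x_i, with X = x_i + Σ_{j≠i} x_j.
First-order condition: 81 − 4x_i − 2Σ_{j≠i} x_j = 0.
Imposing symmetry (x_j = x for all j) turns Σ_{j≠i} x_j into 4x, so 81 = 12x and x = 6.75.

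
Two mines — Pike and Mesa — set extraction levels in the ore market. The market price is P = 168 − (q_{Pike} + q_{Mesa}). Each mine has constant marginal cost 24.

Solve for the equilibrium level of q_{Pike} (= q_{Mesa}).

Mine Pike's profit: π = q_{Pike}(168 − (q_{Pike} + q_{Mesa})) − 24q_{Pike}.
∂π/∂q_{Pike} = 144 − 2q_{Pike} − q_{Mesa} = 0, so q_{Pike} = 72 − 0.5q_{Mesa}.
By symmetry q_{Mesa} = q_{Pike}; substituting into the reaction function, 1.5q_{Pike} = 72 and q_{Pike} = 48.

48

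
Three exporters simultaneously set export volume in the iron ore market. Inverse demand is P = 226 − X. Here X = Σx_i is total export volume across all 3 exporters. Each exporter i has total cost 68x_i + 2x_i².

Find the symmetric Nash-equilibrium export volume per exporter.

19.75

A representative exporter's profit is π_i = x_i(226 − X) − 68x_i − 2x_i², with X = x_i + Σ_{j≠i} x_j.
First-order condition: 158 − 6x_i − Σ_{j≠i} x_j = 0.
In a symmetric equilibrium every exporter chooses the same x, so Σ_{j≠i} x_j = 2x. The condition becomes 158 − 8x = 0, giving x = 158/8 = 19.75.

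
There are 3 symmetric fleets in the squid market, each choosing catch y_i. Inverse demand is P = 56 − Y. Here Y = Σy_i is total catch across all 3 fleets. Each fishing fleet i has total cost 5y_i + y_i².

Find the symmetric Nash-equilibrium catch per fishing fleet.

8.5

A representative fishing fleet's profit is π_i = y_i(56 − Y) − 5y_i − y_i², with Y = y_i + Σ_{j≠i} y_j.
First-order condition: 51 − 4y_i − Σ_{j≠i} y_j = 0.
With identical fishing fleets, set every y_j = y: then 51 − 4y − 2y = 0, i.e. y = 51/6 = 8.5.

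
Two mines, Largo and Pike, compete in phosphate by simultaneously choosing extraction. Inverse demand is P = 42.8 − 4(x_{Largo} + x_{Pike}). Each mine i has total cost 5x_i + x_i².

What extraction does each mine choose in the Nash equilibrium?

2.7

Mine Largo's profit: π = x_{Largo}(42.8 − 4(x_{Largo} + x_{Pike})) − 5x_{Largo} − x_{Largo}².
∂π/∂x_{Largo} = 37.8 − 10x_{Largo} − 4x_{Pike} = 0, so x_{Largo} = 3.78 − 0.4x_{Pike}.
The game is symmetric, so in equilibrium x_{Pike} = x_{Largo}: the reaction function gives 1.4x_{Largo} = 3.78, hence x_{Largo} = 2.7.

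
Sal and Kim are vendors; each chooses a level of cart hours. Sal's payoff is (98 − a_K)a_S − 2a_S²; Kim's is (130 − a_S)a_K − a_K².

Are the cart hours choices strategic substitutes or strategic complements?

strategic substitutes

Expanding Sal's payoff: 98a_S − a_Ka_S − 2a_S².
∂π/∂a_S = 98 − a_K − 4a_S = 0, so a_S = 24.5 − 0.25a_K.
The best-response slope da_S/da_K = −0.25 < 0: the reaction function is downward-sloping, so the choices are strategic substitutes.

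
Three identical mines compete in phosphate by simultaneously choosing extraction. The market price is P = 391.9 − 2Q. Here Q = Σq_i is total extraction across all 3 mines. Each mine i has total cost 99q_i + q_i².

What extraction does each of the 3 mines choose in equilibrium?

29.29

A representative mine's profit is π_i = q_i(391.9 − 2Q) − 99q_i − q_i², with Q = q_i + Σ_{j≠i} q_j.
First-order condition: 292.9 − 6q_i − 2Σ_{j≠i} q_j = 0.
In a symmetric equilibrium every mine chooses the same q, so Σ_{j≠i} q_j = 2q. The condition becomes 292.9 − 10q = 0, giving q = 292.9/10 = 29.29.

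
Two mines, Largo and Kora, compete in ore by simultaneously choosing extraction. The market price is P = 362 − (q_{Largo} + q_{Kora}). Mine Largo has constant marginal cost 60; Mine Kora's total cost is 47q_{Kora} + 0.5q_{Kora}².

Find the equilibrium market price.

178.2

Mine Largo's profit: π = q_{Largo}(362 − (q_{Largo} + q_{Kora})) − 60q_{Largo}.
∂π/∂q_{Largo} = 302 − 2q_{Largo} − q_{Kora} = 0, so q_{Largo} = 151 − 0.5q_{Kora}.
For Kora: ∂π/∂q_{Kora} = 315 − 3q_{Kora} − q_{Largo} = 0 ⇒ q_{Kora} = 105 − (1/3)q_{Largo}.
Substituting the second reaction function into the first: q_{Largo} = 151 − 0.5(105 − (1/3)q_{Largo}), which gives (5/6)q_{Largo} = 98.5 ⇒ q_{Largo} = 118.2.
Then q_{Kora} = 105 − (1/3)·118.2 = 65.6.
Equilibrium price: P = 362 − 183.8 = 178.2.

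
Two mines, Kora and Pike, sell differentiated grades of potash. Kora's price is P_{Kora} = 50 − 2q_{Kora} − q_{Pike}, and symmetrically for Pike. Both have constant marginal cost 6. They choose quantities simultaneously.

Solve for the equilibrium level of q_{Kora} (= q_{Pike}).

8.8

Mine Kora's profit: π = q_{Kora}(50 − 2q_{Kora} − q_{Pike}) − 6q_{Kora}.
∂π/∂q_{Kora} = 44 − 4q_{Kora} − q_{Pike} = 0 ⇒ q_{Kora} = 11 − 0.25q_{Pike}.
The game is symmetric, so in equilibrium q_{Pike} = q_{Kora}: the reaction function gives 1.25q_{Kora} = 11, hence q_{Kora} = 8.8.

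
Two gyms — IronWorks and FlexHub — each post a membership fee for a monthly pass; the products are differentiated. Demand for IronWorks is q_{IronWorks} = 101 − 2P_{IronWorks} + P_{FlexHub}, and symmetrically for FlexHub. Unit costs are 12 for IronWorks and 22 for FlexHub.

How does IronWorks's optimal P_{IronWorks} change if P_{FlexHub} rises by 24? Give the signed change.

IronWorks's profit: π = (P_{IronWorks} − 12)(101 − 2P_{IronWorks} + P_{FlexHub}).
∂π/∂P_{IronWorks} = 125 − 4P_{IronWorks} + P_{FlexHub} = 0 ⇒ P_{IronWorks} = 31.25 + 0.25P_{FlexHub}.
The reaction-function slope is 0.25, so a 24-unit rise in P_{FlexHub} moves P_{IronWorks} by 0.25 × 24 = 6. IronWorks's best response rises — the actions are strategic complements.

6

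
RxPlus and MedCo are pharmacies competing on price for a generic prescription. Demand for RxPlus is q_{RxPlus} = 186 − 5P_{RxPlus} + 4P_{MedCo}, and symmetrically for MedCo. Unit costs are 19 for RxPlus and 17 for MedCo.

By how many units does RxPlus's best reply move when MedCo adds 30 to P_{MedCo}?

12

RxPlus's profit: π = (P_{RxPlus} − 19)(186 − 5P_{RxPlus} + 4P_{MedCo}).
∂π/∂P_{RxPlus} = 281 − 10P_{RxPlus} + 4P_{MedCo} = 0 ⇒ P_{RxPlus} = 28.1 + 0.4P_{MedCo}.
The reaction-function slope is 0.4, so a 30-unit rise in P_{MedCo} moves P_{RxPlus} by 0.4 × 30 = 12. RxPlus's best response rises — the actions are strategic complements.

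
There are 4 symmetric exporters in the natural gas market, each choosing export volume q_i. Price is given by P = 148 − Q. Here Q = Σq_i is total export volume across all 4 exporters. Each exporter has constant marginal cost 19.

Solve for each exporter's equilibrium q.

A representative exporter's profit is π_i = q_i(148 − Q) − 19q_i, with Q = q_i + Σ_{j≠i} q_j.
First-order condition: 129 − 2q_i − Σ_{j≠i} q_j = 0.
Imposing symmetry (q_j = q for all j) turns Σ_{j≠i} q_j into 3q, so 129 = 5q and q = 25.8.

25.8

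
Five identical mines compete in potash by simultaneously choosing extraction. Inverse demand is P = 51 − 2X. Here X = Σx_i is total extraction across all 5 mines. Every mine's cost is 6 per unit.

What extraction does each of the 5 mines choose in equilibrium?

A representative mine's profit is π_i = x_i(51 − 2X) − 6x_i, with X = x_i + Σ_{j≠i} x_j.
First-order condition: 45 − 4x_i − 2Σ_{j≠i} x_j = 0.
Imposing symmetry (x_j = x for all j) turns Σ_{j≠i} x_j into 4x, so 45 = 12x and x = 3.75.

3.75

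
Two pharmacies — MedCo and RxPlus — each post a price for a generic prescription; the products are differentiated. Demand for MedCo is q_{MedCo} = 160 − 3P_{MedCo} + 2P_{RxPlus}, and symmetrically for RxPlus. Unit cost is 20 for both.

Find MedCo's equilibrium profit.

3675

MedCo's profit: π = (P_{MedCo} − 20)(160 − 3P_{MedCo} + 2P_{RxPlus}).
∂π/∂P_{MedCo} = 220 − 6P_{MedCo} + 2P_{RxPlus} = 0 ⇒ P_{MedCo} = 110/3 + (1/3)P_{RxPlus}.
By symmetry P_{RxPlus} = P_{MedCo}; substituting into the reaction function, (2/3)P_{MedCo} = 110/3 and P_{MedCo} = 55.
q_{MedCo} = 160 − 3·55 + 2·55 = 105.
Profit = (55 − 20)·105 = 3675.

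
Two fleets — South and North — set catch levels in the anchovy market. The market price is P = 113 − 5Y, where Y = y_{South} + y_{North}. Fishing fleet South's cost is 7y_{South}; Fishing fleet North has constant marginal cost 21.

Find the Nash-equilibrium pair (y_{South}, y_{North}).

Fishing fleet South's profit: π = y_{South}(113 − 5(y_{South} + y_{North})) − 7y_{South}.
∂π/∂y_{South} = 106 − 10y_{South} − 5y_{North} = 0, so y_{South} = 10.6 − 0.5y_{North}.
By the same steps for North: y_{North} = 9.2 − 0.5y_{South}.
Solving the two reaction functions simultaneously: (1 − (−0.5)(−0.5))y_{South} = 10.6 − 0.5·9.2, so 0.75y_{South} = 6 and y_{South} = 8.
Then y_{North} = 9.2 − 0.5·8 = 5.2.

8, 5.2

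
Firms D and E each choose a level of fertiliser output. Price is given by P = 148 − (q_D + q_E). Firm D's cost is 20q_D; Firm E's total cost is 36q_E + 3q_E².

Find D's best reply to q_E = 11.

Firm D's profit: π = q_D(148 − (q_D + q_E)) − 20q_D.
∂π/∂q_D = 128 − 2q_D − q_E = 0, so q_D = 64 − 0.5q_E.
At q_E = 11: q_D = 64 − 0.5·11 = 58.5.

58.5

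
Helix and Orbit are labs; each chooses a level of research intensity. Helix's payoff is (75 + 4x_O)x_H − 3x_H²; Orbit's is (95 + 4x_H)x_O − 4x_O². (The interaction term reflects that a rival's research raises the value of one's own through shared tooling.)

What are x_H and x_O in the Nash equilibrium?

Expanding Helix's payoff: 75x_H + 4x_Ox_H − 3x_H².
∂π/∂x_H = 75 + 4x_O − 6x_H = 0, so x_H = 12.5 + (2/3)x_O.
Likewise for Orbit: x_O = 11.875 + 0.5x_H.
Solving the two reaction functions simultaneously: (1 − (2/3)(0.5))x_H = 12.5 + (2/3)·11.875, so (2/3)x_H = 245/12 and x_H = 30.625.
Then x_O = 11.875 + 0.5·30.625 = 27.1875.

30.625, 27.1875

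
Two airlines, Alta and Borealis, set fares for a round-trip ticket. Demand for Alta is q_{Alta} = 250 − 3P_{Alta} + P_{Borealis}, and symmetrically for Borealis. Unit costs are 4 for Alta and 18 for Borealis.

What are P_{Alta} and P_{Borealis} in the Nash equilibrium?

Alta's profit: π = (P_{Alta} − 4)(250 − 3P_{Alta} + P_{Borealis}).
∂π/∂P_{Alta} = 262 − 6P_{Alta} + P_{Borealis} = 0 ⇒ P_{Alta} = 131/3 + (1/6)P_{Borealis}.
Similarly P_{Borealis} = 152/3 + (1/6)P_{Alta}.
Plugging P_{Borealis} into Alta's best response: P_{Alta} = 131/3 + (1/6)(152/3 + (1/6)P_{Alta}) ⇒ (35/36)P_{Alta} = 469/9, so P_{Alta} = 53.6.
Then P_{Borealis} = 152/3 + (1/6)·53.6 = 59.6.

53.6, 59.6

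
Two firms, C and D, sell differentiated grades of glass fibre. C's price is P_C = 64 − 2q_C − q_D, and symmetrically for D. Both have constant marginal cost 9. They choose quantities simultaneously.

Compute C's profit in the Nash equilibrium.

Firm C's profit: π = q_C(64 − 2q_C − q_D) − 9q_C.
∂π/∂q_C = 55 − 4q_C − q_D = 0 ⇒ q_C = 13.75 − 0.25q_D.
By symmetry q_D = q_C; substituting into the reaction function, 1.25q_C = 13.75 and q_C = 11.
P_C = 64 − 2·11 − 11 = 31.
Profit = (31 − 9)·11 = 242.

242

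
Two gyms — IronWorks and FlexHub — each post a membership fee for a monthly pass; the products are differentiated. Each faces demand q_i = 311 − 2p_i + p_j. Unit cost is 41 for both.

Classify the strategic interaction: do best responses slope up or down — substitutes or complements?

strategic complements

IronWorks's profit: π = (p_{IronWorks} − 41)(311 − 2p_{IronWorks} + p_{FlexHub}).
∂π/∂p_{IronWorks} = 393 − 4p_{IronWorks} + p_{FlexHub} = 0 ⇒ p_{IronWorks} = 98.25 + 0.25p_{FlexHub}.
The best-response slope dp_{IronWorks}/dp_{FlexHub} = 0.25 > 0: the reaction function is upward-sloping, so the choices are strategic complements.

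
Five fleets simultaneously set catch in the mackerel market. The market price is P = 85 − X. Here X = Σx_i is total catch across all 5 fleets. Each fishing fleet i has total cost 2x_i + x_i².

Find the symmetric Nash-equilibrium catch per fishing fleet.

10.375

A representative fishing fleet's profit is π_i = x_i(85 − X) − 2x_i − x_i², with X = x_i + Σ_{j≠i} x_j.
First-order condition: 83 − 4x_i − Σ_{j≠i} x_j = 0.
In a symmetric equilibrium every fishing fleet chooses the same x, so Σ_{j≠i} x_j = 4x. The condition becomes 83 − 8x = 0, giving x = 83/8 = 10.375.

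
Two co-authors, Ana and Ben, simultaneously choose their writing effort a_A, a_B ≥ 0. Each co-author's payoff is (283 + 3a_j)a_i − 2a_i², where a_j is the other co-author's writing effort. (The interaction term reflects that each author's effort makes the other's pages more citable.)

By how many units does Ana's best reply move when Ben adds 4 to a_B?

Ana's payoff is (283 + 3a_B)a_A − 2a_A².
∂π/∂a_A = 283 + 3a_B − 4a_A = 0, so a_A = 70.75 + 0.75a_B.
The reaction-function slope is 0.75, so a 4-unit rise in a_B moves a_A by 0.75 × 4 = 3. Ana's best response rises — the actions are strategic complements.

3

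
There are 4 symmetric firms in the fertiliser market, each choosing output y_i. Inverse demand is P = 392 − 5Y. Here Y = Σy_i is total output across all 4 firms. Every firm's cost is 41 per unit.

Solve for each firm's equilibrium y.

A representative firm's profit is π_i = y_i(392 − 5Y) − 41y_i, with Y = y_i + Σ_{j≠i} y_j.
First-order condition: 351 − 10y_i − 5Σ_{j≠i} y_j = 0.
Imposing symmetry (y_j = y for all j) turns Σ_{j≠i} y_j into 3y, so 351 = 25y and y = 14.04.

14.04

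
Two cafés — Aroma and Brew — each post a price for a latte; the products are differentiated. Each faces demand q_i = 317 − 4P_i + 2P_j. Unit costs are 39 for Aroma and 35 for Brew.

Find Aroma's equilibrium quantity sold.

157.2

Aroma's profit: π = (P_{Aroma} − 39)(317 − 4P_{Aroma} + 2P_{Brew}).
∂π/∂P_{Aroma} = 473 − 8P_{Aroma} + 2P_{Brew} = 0 ⇒ P_{Aroma} = 59.125 + 0.25P_{Brew}.
Similarly P_{Brew} = 57.125 + 0.25P_{Aroma}.
Substituting the second reaction function into the first: P_{Aroma} = 59.125 + 0.25(57.125 + 0.25P_{Aroma}), which gives 0.9375P_{Aroma} = 2349/32 ⇒ P_{Aroma} = 78.3.
Then P_{Brew} = 57.125 + 0.25·78.3 = 76.7.
q_{Aroma} = 317 − 4·78.3 + 2·76.7 = 157.2.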